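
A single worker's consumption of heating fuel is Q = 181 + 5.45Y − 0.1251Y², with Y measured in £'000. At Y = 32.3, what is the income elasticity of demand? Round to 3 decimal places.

-0.375

At Y = 32.3: Q = 226.5194.
dQ/dY = 5.45 − 0.2502Y = -2.63146.
η = (dQ/dY)·(Y/Q) = -2.63146 × (32.3/226.5194) = -0.375.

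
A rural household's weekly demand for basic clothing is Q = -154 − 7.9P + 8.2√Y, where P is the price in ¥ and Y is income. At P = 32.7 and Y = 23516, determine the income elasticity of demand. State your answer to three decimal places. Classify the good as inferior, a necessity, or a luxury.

At P = 32.7, Y = 23516: Q = 845.134.
Holding P constant, ∂Q/∂Y = 8.2/(2√Y) = 0.0267364.
η_Y = (∂Q/∂Y)·(Y/Q) = 0.0267364 × (23516/845.134) = 0.744.
Since 0 < η < 1, this is a necessity.

0.744 (necessity)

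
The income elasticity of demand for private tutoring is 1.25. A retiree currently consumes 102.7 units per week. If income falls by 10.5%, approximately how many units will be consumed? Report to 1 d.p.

89.2

%ΔQ ≈ η × %ΔI = 1.25 × (-10.5%) = -13.125%.
New Q ≈ 102.7 × (1 − 0.13125) = 89.2.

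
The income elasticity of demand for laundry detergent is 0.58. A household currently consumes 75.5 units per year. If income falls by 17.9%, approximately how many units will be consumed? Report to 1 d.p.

67.7

%ΔQ ≈ η × %ΔI = 0.58 × (-17.9%) = -10.382%.
New Q ≈ 75.5 × (1 − 0.10382) = 67.7.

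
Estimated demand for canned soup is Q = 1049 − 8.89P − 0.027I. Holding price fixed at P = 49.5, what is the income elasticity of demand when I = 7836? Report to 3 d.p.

-0.532

At P = 49.5, I = 7836: Q = 397.373.
Holding P constant, ∂Q/∂I = −0.027.
η_I = (∂Q/∂I)·(I/Q) = -0.027 × (7836/397.373) = -0.532.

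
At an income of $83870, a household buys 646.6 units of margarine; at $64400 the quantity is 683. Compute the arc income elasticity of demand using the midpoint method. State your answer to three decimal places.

-0.208

ΔQ = 683 − 646.6 = 36.4; midpoint Q̄ = (646.6 + 683)/2 = 664.8.
ΔI = 64400 − 83870 = -19470; midpoint Ī = (83870 + 64400)/2 = 74135.
η = (ΔQ/Q̄) ÷ (ΔI/Ī) = (36.4/664.8) ÷ (-19470/74135) = -0.208.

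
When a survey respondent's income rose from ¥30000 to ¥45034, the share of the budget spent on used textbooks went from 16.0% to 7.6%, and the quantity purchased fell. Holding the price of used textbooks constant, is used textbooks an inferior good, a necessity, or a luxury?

Quantity demanded falls as income rises, so η < 0.

inferior good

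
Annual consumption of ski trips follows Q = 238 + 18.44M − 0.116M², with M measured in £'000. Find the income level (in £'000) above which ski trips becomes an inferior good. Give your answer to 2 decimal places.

dQ/dM = 18.44 − 0.232M.
The good is inferior where dQ/dM < 0. Setting dQ/dM = 0 gives M = 18.44 / 0.232 = 79.48.

79.48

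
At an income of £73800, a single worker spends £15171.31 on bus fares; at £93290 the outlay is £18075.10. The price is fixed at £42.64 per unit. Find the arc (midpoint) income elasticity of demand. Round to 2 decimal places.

With a constant price, Q₁ = 15171.31/42.64 = 355.800 and Q₂ = 18075.10/42.64 = 423.900 (equivalently, work directly with expenditure since P cancels).
Midpoint %ΔQ = (18075.10 − 15171.31)/16623.20 = 0.17468; midpoint %ΔI = (93290 − 73800)/83545 = 0.23329.
η = 0.17468 / 0.23329 = 0.75.

0.75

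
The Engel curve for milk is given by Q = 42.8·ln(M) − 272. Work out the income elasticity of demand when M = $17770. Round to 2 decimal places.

At M = 17770: Q = 146.809.
dQ/dM = 42.8/M = 0.00240855 at this income.
η = (dQ/dM)·(M/Q) = 0.00240855 × (17770/146.809) = 0.29.

0.29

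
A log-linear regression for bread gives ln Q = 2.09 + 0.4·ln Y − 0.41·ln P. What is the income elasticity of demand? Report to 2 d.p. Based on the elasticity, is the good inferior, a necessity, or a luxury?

In a log-linear demand, the coefficient on ln Y is the income elasticity.
So η = 0.40.
0 < η < 1 ⇒ necessity.

0.40 (necessity)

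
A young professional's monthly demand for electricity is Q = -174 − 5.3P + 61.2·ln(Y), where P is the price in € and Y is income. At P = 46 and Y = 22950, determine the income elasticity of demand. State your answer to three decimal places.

At P = 46, Y = 22950: Q = 196.714.
Holding P constant, ∂Q/∂Y = 61.2/Y = 0.00266667.
η_Y = (∂Q/∂Y)·(Y/Q) = 0.00266667 × (22950/196.714) = 0.311.

0.311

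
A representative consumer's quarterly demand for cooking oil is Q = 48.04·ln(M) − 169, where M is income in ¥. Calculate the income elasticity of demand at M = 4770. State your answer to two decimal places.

0.20

At M = 4770: Q = 237.904.
dQ/dM = 48.04/M = 0.0100713 at this income.
η = (dQ/dM)·(M/Q) = 0.0100713 × (4770/237.904) = 0.20.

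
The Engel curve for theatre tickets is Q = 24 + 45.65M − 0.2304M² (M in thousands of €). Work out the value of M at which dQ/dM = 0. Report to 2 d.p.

dQ/dM = 45.65 − 0.4608M.
The good is inferior where dQ/dM < 0. Setting dQ/dM = 0 gives M = 45.65 / 0.4608 = 99.07.

99.07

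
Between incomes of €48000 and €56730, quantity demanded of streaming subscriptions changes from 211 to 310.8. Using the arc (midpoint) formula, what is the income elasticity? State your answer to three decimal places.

ΔQ = 310.8 − 211 = 99.8; midpoint Q̄ = (211 + 310.8)/2 = 260.9.
ΔI = 56730 − 48000 = 8730; midpoint Ī = (48000 + 56730)/2 = 52365.
η = (ΔQ/Q̄) ÷ (ΔI/Ī) = (99.8/260.9) ÷ (8730/52365) = 2.294.

2.294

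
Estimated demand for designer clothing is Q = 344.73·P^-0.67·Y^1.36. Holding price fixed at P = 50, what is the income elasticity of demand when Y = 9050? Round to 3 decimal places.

1.360

For a multiplicative demand Q = A·P^α·Y^β, the income elasticity is β everywhere.
Here β = 1.36, so η = 1.360.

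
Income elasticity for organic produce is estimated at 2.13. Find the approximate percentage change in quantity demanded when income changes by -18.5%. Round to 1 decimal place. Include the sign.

-39.4%

%ΔQ ≈ η × %ΔI = 2.13 × (-18.5%) = -39.4%.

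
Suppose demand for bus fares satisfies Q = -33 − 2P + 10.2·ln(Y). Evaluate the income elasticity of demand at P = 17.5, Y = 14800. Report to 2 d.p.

0.34

At P = 17.5, Y = 14800: Q = 29.944.
Holding P constant, ∂Q/∂Y = 10.2/Y = 0.000689189.
η_Y = (∂Q/∂Y)·(Y/Q) = 0.000689189 × (14800/29.944) = 0.34.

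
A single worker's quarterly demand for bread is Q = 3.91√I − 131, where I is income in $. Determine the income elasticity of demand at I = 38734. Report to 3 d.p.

0.603

At I = 38734: Q = 638.525.
dQ/dI = 3.91/(2√I) = 0.00993346 at this income.
η = (dQ/dI)·(I/Q) = 0.00993346 × (38734/638.525) = 0.603.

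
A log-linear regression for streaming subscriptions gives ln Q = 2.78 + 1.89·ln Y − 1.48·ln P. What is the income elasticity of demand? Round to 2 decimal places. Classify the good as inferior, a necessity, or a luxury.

In a log-linear demand, the coefficient on ln Y is the income elasticity.
So η = 1.89.
η > 1 ⇒ luxury.

1.89 (luxury)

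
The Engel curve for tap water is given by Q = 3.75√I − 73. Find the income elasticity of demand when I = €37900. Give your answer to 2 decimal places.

0.56

At I = 37900: Q = 657.047.
dQ/dI = 3.75/(2√I) = 0.00963123 at this income.
η = (dQ/dI)·(I/Q) = 0.00963123 × (37900/657.047) = 0.56.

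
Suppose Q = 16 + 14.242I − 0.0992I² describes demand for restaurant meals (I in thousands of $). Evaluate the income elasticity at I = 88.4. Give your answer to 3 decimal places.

-0.583

At I = 88.4: Q = 499.7884.
dQ/dI = 14.242 − 0.1984I = -3.29656.
η = (dQ/dI)·(I/Q) = -3.29656 × (88.4/499.7884) = -0.583.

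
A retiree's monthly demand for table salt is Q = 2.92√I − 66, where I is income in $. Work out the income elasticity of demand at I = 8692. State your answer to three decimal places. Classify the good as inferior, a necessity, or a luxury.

At I = 8692: Q = 206.234.
dQ/dI = 2.92/(2√I) = 0.01566 at this income.
η = (dQ/dI)·(I/Q) = 0.01566 × (8692/206.234) = 0.660.
Since 0 < η < 1, the good is a necessity.

0.660 (necessity)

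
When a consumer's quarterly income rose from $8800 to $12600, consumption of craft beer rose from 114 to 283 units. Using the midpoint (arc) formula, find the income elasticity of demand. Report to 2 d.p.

2.40

ΔQ = 283 − 114 = 169; midpoint Q̄ = (114 + 283)/2 = 198.5.
ΔI = 12600 − 8800 = 3800; midpoint Ī = (8800 + 12600)/2 = 10700.
η = (ΔQ/Q̄) ÷ (ΔI/Ī) = (169/198.5) ÷ (3800/10700) = 2.40.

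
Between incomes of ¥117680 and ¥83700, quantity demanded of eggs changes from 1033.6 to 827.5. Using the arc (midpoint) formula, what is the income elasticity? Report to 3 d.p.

0.656

ΔQ = 827.5 − 1033.6 = -206.1; midpoint Q̄ = (1033.6 + 827.5)/2 = 930.55.
ΔI = 83700 − 117680 = -33980; midpoint Ī = (117680 + 83700)/2 = 100690.
η = (ΔQ/Q̄) ÷ (ΔI/Ī) = (-206.1/930.55) ÷ (-33980/100690) = 0.656.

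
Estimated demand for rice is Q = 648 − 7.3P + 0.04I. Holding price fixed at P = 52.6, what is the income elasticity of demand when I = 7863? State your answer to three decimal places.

At P = 52.6, I = 7863: Q = 578.540.
Holding P constant, ∂Q/∂I = 0.04.
η_I = (∂Q/∂I)·(I/Q) = 0.04 × (7863/578.540) = 0.544.

0.544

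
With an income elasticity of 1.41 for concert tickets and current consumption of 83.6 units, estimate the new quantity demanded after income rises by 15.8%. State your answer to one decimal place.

%ΔQ ≈ η × %ΔI = 1.41 × 15.8% = 22.278%.
New Q ≈ 83.6 × (1 + 0.22278) = 102.2.

102.2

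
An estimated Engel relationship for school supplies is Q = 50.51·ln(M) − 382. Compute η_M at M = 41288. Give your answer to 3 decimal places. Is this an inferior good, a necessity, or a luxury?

At M = 41288: Q = 154.837.
dQ/dM = 50.51/M = 0.00122336 at this income.
η = (dQ/dM)·(M/Q) = 0.00122336 × (41288/154.837) = 0.326.
Since 0 < η < 1, the good is a necessity.

0.326 (necessity)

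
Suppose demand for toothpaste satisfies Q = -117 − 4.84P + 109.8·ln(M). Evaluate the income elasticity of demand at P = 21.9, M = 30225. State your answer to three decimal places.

At P = 21.9, M = 30225: Q = 909.747.
Holding P constant, ∂Q/∂M = 109.8/M = 0.00363275.
η_M = (∂Q/∂M)·(M/Q) = 0.00363275 × (30225/909.747) = 0.121.

0.121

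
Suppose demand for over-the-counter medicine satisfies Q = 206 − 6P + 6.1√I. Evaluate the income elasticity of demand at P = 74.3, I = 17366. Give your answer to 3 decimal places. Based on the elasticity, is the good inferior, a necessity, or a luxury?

At P = 74.3, I = 17366: Q = 564.059.
Holding P constant, ∂Q/∂I = 6.1/(2√I) = 0.0231446.
η_I = (∂Q/∂I)·(I/Q) = 0.0231446 × (17366/564.059) = 0.713.
Since 0 < η < 1, this is a necessity.

0.713 (necessity)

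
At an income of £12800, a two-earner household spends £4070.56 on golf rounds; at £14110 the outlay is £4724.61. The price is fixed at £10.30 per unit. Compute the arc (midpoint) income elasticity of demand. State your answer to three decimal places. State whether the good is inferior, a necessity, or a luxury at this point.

1.528 (luxury)

With a constant price, Q₁ = 4070.56/10.30 = 395.200 and Q₂ = 4724.61/10.30 = 458.700 (equivalently, work directly with expenditure since P cancels).
Midpoint %ΔQ = (4724.61 − 4070.56)/4397.59 = 0.14873; midpoint %ΔI = (14110 − 12800)/13455 = 0.09736.
η = 0.14873 / 0.09736 = 1.528.
η > 1 ⇒ luxury.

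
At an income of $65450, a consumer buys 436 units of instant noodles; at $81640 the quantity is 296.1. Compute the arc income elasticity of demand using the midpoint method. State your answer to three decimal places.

ΔQ = 296.1 − 436 = -139.9; midpoint Q̄ = (436 + 296.1)/2 = 366.05.
ΔI = 81640 − 65450 = 16190; midpoint Ī = (65450 + 81640)/2 = 73545.
η = (ΔQ/Q̄) ÷ (ΔI/Ī) = (-139.9/366.05) ÷ (16190/73545) = -1.736.

-1.736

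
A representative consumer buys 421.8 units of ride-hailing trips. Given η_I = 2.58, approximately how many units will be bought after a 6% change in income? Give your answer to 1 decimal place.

%ΔQ ≈ η × %ΔI = 2.58 × 6% = 15.48%.
New Q ≈ 421.8 × (1 + 0.1548) = 487.1.

487.1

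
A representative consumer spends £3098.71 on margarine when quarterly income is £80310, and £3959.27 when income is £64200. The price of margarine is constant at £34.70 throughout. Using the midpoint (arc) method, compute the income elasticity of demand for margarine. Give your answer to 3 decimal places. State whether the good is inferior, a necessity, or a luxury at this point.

-1.094 (inferior good)

With a constant price, Q₁ = 3098.71/34.70 = 89.300 and Q₂ = 3959.27/34.70 = 114.100 (equivalently, work directly with expenditure since P cancels).
Midpoint %ΔQ = (3959.27 − 3098.71)/3528.99 = 0.24385; midpoint %ΔI = (64200 − 80310)/72255 = -0.22296.
η = 0.24385 / -0.22296 = -1.094.
η < 0 ⇒ inferior good.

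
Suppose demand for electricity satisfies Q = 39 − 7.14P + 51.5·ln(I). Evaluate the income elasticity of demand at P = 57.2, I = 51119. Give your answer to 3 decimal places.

0.273

At P = 57.2, I = 51119: Q = 188.950.
Holding P constant, ∂Q/∂I = 51.5/I = 0.00100745.
η_I = (∂Q/∂I)·(I/Q) = 0.00100745 × (51119/188.950) = 0.273.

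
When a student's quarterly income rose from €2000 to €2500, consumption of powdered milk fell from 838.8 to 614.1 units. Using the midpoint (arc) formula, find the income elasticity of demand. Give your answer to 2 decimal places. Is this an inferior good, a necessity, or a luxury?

-1.39 (inferior good)

ΔQ = 614.1 − 838.8 = -224.7; midpoint Q̄ = (838.8 + 614.1)/2 = 726.45.
ΔI = 2500 − 2000 = 500; midpoint Ī = (2000 + 2500)/2 = 2250.
η = (ΔQ/Q̄) ÷ (ΔI/Ī) = (-224.7/726.45) ÷ (500/2250) = -1.39.
η < 0 ⇒ inferior good.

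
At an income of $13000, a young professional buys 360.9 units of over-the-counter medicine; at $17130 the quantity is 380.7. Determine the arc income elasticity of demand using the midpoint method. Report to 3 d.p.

ΔQ = 380.7 − 360.9 = 19.8; midpoint Q̄ = (360.9 + 380.7)/2 = 370.8.
ΔI = 17130 − 13000 = 4130; midpoint Ī = (13000 + 17130)/2 = 15065.
η = (ΔQ/Q̄) ÷ (ΔI/Ī) = (19.8/370.8) ÷ (4130/15065) = 0.195.

0.195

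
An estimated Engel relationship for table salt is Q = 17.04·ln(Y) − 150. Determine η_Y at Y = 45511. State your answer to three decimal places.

At Y = 45511: Q = 32.766.
dQ/dY = 17.04/Y = 0.000374415 at this income.
η = (dQ/dY)·(Y/Q) = 0.000374415 × (45511/32.766) = 0.520.

0.520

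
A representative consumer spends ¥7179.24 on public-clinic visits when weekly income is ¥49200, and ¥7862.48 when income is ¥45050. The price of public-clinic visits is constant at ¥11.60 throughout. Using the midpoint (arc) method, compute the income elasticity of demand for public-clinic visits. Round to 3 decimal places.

-1.032

With a constant price, Q₁ = 7179.24/11.60 = 618.900 and Q₂ = 7862.48/11.60 = 677.800 (equivalently, work directly with expenditure since P cancels).
Midpoint %ΔQ = (7862.48 − 7179.24)/7520.86 = 0.09085; midpoint %ΔI = (45050 − 49200)/47125 = -0.08806.
η = 0.09085 / -0.08806 = -1.032.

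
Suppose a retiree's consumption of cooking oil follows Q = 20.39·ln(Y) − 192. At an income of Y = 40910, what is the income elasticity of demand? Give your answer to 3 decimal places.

At Y = 40910: Q = 24.524.
dQ/dY = 20.39/Y = 0.000498411 at this income.
η = (dQ/dY)·(Y/Q) = 0.000498411 × (40910/24.524) = 0.831.

0.831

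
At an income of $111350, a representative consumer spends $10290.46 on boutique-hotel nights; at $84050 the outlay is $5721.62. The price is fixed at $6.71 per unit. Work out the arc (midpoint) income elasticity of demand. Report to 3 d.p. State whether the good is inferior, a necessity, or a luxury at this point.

2.042 (luxury)

With a constant price, Q₁ = 10290.46/6.71 = 1533.601 and Q₂ = 5721.62/6.71 = 852.700 (equivalently, work directly with expenditure since P cancels).
Midpoint %ΔQ = (5721.62 − 10290.46)/8006.04 = -0.57067; midpoint %ΔI = (84050 − 111350)/97700 = -0.27943.
η = -0.57067 / -0.27943 = 2.042.
η > 1 ⇒ luxury.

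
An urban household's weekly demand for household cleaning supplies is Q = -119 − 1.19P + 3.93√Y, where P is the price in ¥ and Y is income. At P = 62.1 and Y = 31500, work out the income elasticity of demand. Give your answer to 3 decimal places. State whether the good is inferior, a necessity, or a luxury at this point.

0.691 (necessity)

At P = 62.1, Y = 31500: Q = 504.607.
Holding P constant, ∂Q/∂Y = 3.93/(2√Y) = 0.0110715.
η_Y = (∂Q/∂Y)·(Y/Q) = 0.0110715 × (31500/504.607) = 0.691.
Since 0 < η < 1, this is a necessity.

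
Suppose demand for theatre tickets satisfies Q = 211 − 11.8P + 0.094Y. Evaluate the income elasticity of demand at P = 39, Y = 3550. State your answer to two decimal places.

3.95

At P = 39, Y = 3550: Q = 84.500.
Holding P constant, ∂Q/∂Y = 0.094.
η_Y = (∂Q/∂Y)·(Y/Q) = 0.094 × (3550/84.500) = 3.95.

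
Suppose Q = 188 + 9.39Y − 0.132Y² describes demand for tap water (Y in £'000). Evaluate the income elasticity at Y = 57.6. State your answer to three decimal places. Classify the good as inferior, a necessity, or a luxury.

At Y = 57.6: Q = 290.9197.
dQ/dY = 9.39 − 0.264Y = -5.81640.
η = (dQ/dY)·(Y/Q) = -5.81640 × (57.6/290.9197) = -1.152.
η < 0 ⇒ inferior good.

-1.152 (inferior good)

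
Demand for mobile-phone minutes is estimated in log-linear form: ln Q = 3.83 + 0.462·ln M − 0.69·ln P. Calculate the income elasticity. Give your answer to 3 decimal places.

0.462

In a log-linear demand, the coefficient on ln M is the income elasticity.
So η = 0.462.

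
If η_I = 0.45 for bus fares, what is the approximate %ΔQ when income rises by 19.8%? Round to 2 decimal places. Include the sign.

8.91%

%ΔQ ≈ η × %ΔI = 0.45 × 19.8% = 8.91%.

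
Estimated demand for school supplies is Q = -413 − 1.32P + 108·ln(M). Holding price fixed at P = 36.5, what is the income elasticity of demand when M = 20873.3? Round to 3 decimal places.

0.176

At P = 36.5, M = 20873.3: Q = 613.012.
Holding P constant, ∂Q/∂M = 108/M = 0.00517407.
η_M = (∂Q/∂M)·(M/Q) = 0.00517407 × (20873.3/613.012) = 0.176.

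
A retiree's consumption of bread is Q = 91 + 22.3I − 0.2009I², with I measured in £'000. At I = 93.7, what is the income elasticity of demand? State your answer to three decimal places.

At I = 93.7: Q = 416.6703.
dQ/dI = 22.3 − 0.4018I = -15.34866.
η = (dQ/dI)·(I/Q) = -15.34866 × (93.7/416.6703) = -3.452.

-3.452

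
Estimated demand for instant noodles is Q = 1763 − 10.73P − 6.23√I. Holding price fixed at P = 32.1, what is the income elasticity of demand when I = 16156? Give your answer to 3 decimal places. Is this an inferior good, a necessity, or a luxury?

-0.632 (inferior good)

At P = 32.1, I = 16156: Q = 626.695.
Holding P constant, ∂Q/∂I = -6.23/(2√I) = -0.0245071.
η_I = (∂Q/∂I)·(I/Q) = -0.0245071 × (16156/626.695) = -0.632.
Since η < 0, this is an inferior good.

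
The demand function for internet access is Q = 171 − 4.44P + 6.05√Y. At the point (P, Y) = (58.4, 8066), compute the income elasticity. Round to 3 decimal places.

0.597

At P = 58.4, Y = 8066: Q = 455.060.
Holding P constant, ∂Q/∂Y = 6.05/(2√Y) = 0.0336819.
η_Y = (∂Q/∂Y)·(Y/Q) = 0.0336819 × (8066/455.060) = 0.597.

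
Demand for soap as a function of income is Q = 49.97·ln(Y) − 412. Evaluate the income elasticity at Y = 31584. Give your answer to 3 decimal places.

At Y = 31584: Q = 105.709.
dQ/dY = 49.97/Y = 0.00158213 at this income.
η = (dQ/dY)·(Y/Q) = 0.00158213 × (31584/105.709) = 0.473.

0.473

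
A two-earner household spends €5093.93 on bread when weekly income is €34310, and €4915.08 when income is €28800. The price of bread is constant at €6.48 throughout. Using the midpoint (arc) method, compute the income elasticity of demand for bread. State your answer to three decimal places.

0.205

With a constant price, Q₁ = 5093.93/6.48 = 786.100 and Q₂ = 4915.08/6.48 = 758.500 (equivalently, work directly with expenditure since P cancels).
Midpoint %ΔQ = (4915.08 − 5093.93)/5004.51 = -0.03574; midpoint %ΔI = (28800 − 34310)/31555 = -0.17462.
η = -0.03574 / -0.17462 = 0.205.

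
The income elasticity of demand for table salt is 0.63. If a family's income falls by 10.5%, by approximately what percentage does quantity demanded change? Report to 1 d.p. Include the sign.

-6.6%

%ΔQ ≈ η × %ΔI = 0.63 × (-10.5%) = -6.6%.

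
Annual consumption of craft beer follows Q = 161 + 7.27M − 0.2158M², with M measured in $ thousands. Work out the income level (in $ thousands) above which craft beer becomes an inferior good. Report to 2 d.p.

16.84

dQ/dM = 7.27 − 0.4316M.
The good is inferior where dQ/dM < 0. Setting dQ/dM = 0 gives M = 7.27 / 0.4316 = 16.84.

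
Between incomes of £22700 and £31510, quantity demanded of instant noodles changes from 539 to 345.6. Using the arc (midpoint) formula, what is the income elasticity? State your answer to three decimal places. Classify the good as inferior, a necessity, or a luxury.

ΔQ = 345.6 − 539 = -193.4; midpoint Q̄ = (539 + 345.6)/2 = 442.3.
ΔI = 31510 − 22700 = 8810; midpoint Ī = (22700 + 31510)/2 = 27105.
η = (ΔQ/Q̄) ÷ (ΔI/Ī) = (-193.4/442.3) ÷ (8810/27105) = -1.345.
η < 0 ⇒ inferior good.

-1.345 (inferior good)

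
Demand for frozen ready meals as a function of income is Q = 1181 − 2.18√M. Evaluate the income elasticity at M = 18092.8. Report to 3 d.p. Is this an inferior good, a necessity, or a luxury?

At M = 18092.8: Q = 887.769.
dQ/dM = -2.18/(2√M) = -0.00810352 at this income.
η = (dQ/dM)·(M/Q) = -0.00810352 × (18092.8/887.769) = -0.165.
Since η < 0, the good is an inferior good.

-0.165 (inferior good)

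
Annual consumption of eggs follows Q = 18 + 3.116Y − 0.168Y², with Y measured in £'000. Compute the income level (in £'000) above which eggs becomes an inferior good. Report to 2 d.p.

dQ/dY = 3.116 − 0.336Y.
The good is inferior where dQ/dY < 0. Setting dQ/dY = 0 gives Y = 3.116 / 0.336 = 9.27.

9.27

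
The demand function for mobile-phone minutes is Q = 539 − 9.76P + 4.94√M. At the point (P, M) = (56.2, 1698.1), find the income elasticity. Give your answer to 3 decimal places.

0.525

At P = 56.2, M = 1698.1: Q = 194.056.
Holding P constant, ∂Q/∂M = 4.94/(2√M) = 0.0599398.
η_M = (∂Q/∂M)·(M/Q) = 0.0599398 × (1698.1/194.056) = 0.525.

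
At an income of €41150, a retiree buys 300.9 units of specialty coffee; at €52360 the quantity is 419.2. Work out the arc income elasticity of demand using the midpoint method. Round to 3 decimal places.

ΔQ = 419.2 − 300.9 = 118.3; midpoint Q̄ = (300.9 + 419.2)/2 = 360.05.
ΔI = 52360 − 41150 = 11210; midpoint Ī = (41150 + 52360)/2 = 46755.
η = (ΔQ/Q̄) ÷ (ΔI/Ī) = (118.3/360.05) ÷ (11210/46755) = 1.370.

1.370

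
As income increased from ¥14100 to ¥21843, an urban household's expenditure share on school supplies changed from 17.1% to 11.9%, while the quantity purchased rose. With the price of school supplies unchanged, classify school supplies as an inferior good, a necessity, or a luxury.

necessity

Quantity rises but the budget share falls as income rises, so 0 < η < 1.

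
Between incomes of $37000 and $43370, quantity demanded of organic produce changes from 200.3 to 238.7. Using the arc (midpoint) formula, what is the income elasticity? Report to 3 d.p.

ΔQ = 238.7 − 200.3 = 38.4; midpoint Q̄ = (200.3 + 238.7)/2 = 219.5.
ΔI = 43370 − 37000 = 6370; midpoint Ī = (37000 + 43370)/2 = 40185.
η = (ΔQ/Q̄) ÷ (ΔI/Ī) = (38.4/219.5) ÷ (6370/40185) = 1.104.

1.104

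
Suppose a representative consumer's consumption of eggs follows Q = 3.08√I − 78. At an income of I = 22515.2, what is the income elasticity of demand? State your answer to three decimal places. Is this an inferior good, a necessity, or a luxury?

At I = 22515.2: Q = 384.156.
dQ/dI = 3.08/(2√I) = 0.0102632 at this income.
η = (dQ/dI)·(I/Q) = 0.0102632 × (22515.2/384.156) = 0.602.
Since 0 < η < 1, the good is a necessity.

0.602 (necessity)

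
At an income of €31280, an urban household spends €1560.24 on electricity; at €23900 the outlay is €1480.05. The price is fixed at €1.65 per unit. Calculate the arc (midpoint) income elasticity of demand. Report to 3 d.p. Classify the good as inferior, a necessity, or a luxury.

With a constant price, Q₁ = 1560.24/1.65 = 945.600 and Q₂ = 1480.05/1.65 = 897.000 (equivalently, work directly with expenditure since P cancels).
Midpoint %ΔQ = (1480.05 − 1560.24)/1520.15 = -0.05275; midpoint %ΔI = (23900 − 31280)/27590 = -0.26749.
η = -0.05275 / -0.26749 = 0.197.
0 < η < 1 ⇒ necessity.

0.197 (necessity)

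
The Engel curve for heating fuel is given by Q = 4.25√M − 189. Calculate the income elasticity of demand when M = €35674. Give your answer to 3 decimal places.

At M = 35674: Q = 613.721.
dQ/dM = 4.25/(2√M) = 0.0112508 at this income.
η = (dQ/dM)·(M/Q) = 0.0112508 × (35674/613.721) = 0.654.

0.654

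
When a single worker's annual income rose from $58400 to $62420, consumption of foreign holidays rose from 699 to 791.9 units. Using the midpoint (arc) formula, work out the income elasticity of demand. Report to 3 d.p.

ΔQ = 791.9 − 699 = 92.9; midpoint Q̄ = (699 + 791.9)/2 = 745.45.
ΔI = 62420 − 58400 = 4020; midpoint Ī = (58400 + 62420)/2 = 60410.
η = (ΔQ/Q̄) ÷ (ΔI/Ī) = (92.9/745.45) ÷ (4020/60410) = 1.873.

1.873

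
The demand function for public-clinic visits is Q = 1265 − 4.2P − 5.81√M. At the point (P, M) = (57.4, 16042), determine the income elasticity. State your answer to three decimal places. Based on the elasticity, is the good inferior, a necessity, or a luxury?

At P = 57.4, M = 16042: Q = 288.043.
Holding P constant, ∂Q/∂M = -5.81/(2√M) = -0.022936.
η_M = (∂Q/∂M)·(M/Q) = -0.022936 × (16042/288.043) = -1.277.
Since η < 0, this is an inferior good.

-1.277 (inferior good)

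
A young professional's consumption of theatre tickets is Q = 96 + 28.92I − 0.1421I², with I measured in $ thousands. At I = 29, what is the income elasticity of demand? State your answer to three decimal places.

At I = 29: Q = 815.1739.
dQ/dI = 28.92 − 0.2842I = 20.67820.
η = (dQ/dI)·(I/Q) = 20.67820 × (29/815.1739) = 0.736.

0.736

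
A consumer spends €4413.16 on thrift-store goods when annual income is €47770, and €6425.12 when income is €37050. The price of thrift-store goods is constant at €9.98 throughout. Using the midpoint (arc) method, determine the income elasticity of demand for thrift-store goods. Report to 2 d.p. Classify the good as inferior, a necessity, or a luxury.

With a constant price, Q₁ = 4413.16/9.98 = 442.200 and Q₂ = 6425.12/9.98 = 643.800 (equivalently, work directly with expenditure since P cancels).
Midpoint %ΔQ = (6425.12 − 4413.16)/5419.14 = 0.37127; midpoint %ΔI = (37050 − 47770)/42410 = -0.25277.
η = 0.37127 / -0.25277 = -1.47.
η < 0 ⇒ inferior good.

-1.47 (inferior good)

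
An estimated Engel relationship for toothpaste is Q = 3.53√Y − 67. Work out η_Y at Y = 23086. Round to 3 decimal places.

At Y = 23086: Q = 469.351.
dQ/dY = 3.53/(2√Y) = 0.0116164 at this income.
η = (dQ/dY)·(Y/Q) = 0.0116164 × (23086/469.351) = 0.571.

0.571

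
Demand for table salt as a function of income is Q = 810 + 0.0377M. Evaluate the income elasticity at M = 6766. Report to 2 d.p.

0.24

At M = 6766: Q = 1065.078.
dQ/dM = 0.0377.
η = (dQ/dM)·(M/Q) = 0.0377 × (6766/1065.078) = 0.24.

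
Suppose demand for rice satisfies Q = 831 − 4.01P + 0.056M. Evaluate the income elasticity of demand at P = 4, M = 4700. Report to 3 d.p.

0.244

At P = 4, M = 4700: Q = 1078.160.
Holding P constant, ∂Q/∂M = 0.056.
η_M = (∂Q/∂M)·(M/Q) = 0.056 × (4700/1078.160) = 0.244.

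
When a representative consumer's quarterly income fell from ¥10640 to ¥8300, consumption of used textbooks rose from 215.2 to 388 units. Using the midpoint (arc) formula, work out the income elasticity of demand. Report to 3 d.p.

-2.319

ΔQ = 388 − 215.2 = 172.8; midpoint Q̄ = (215.2 + 388)/2 = 301.6.
ΔI = 8300 − 10640 = -2340; midpoint Ī = (10640 + 8300)/2 = 9470.
η = (ΔQ/Q̄) ÷ (ΔI/Ī) = (172.8/301.6) ÷ (-2340/9470) = -2.319.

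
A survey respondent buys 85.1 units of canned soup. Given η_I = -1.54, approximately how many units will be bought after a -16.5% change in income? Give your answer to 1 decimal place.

106.7

%ΔQ ≈ η × %ΔI = -1.54 × (-16.5%) = 25.41%.
New Q ≈ 85.1 × (1 + 0.2541) = 106.7.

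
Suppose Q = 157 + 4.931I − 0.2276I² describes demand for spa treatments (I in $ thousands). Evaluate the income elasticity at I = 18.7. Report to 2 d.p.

At I = 18.7: Q = 169.6203.
dQ/dI = 4.931 − 0.4552I = -3.58124.
η = (dQ/dI)·(I/Q) = -3.58124 × (18.7/169.6203) = -0.39.

-0.39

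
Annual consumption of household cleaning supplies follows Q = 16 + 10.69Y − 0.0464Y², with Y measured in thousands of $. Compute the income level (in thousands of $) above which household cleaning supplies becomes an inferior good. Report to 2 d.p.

115.19

dQ/dY = 10.69 − 0.0928Y.
The good is inferior where dQ/dY < 0. Setting dQ/dY = 0 gives Y = 10.69 / 0.0928 = 115.19.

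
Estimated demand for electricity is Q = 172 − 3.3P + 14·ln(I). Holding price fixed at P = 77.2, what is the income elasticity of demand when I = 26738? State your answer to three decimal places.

0.234

At P = 77.2, I = 26738: Q = 59.954.
Holding P constant, ∂Q/∂I = 14/I = 0.000523599.
η_I = (∂Q/∂I)·(I/Q) = 0.000523599 × (26738/59.954) = 0.234.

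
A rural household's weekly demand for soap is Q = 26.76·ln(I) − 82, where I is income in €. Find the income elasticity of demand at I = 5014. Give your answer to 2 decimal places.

0.18

At I = 5014: Q = 145.995.
dQ/dI = 26.76/I = 0.00533706 at this income.
η = (dQ/dI)·(I/Q) = 0.00533706 × (5014/145.995) = 0.18.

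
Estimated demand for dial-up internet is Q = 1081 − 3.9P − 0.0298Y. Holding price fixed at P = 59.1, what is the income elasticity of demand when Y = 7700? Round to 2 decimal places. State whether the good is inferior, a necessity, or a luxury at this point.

At P = 59.1, Y = 7700: Q = 621.050.
Holding P constant, ∂Q/∂Y = −0.0298.
η_Y = (∂Q/∂Y)·(Y/Q) = -0.0298 × (7700/621.050) = -0.37.
Since η < 0, this is an inferior good.

-0.37 (inferior good)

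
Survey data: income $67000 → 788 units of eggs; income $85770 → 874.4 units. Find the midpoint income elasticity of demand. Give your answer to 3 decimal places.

ΔQ = 874.4 − 788 = 86.4; midpoint Q̄ = (788 + 874.4)/2 = 831.2.
ΔI = 85770 − 67000 = 18770; midpoint Ī = (67000 + 85770)/2 = 76385.
η = (ΔQ/Q̄) ÷ (ΔI/Ī) = (86.4/831.2) ÷ (18770/76385) = 0.423.

0.423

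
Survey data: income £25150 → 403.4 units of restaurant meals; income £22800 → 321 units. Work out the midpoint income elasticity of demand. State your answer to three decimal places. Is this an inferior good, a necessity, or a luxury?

2.321 (luxury)

ΔQ = 321 − 403.4 = -82.4; midpoint Q̄ = (403.4 + 321)/2 = 362.2.
ΔI = 22800 − 25150 = -2350; midpoint Ī = (25150 + 22800)/2 = 23975.
η = (ΔQ/Q̄) ÷ (ΔI/Ī) = (-82.4/362.2) ÷ (-2350/23975) = 2.321.
η > 1 ⇒ luxury.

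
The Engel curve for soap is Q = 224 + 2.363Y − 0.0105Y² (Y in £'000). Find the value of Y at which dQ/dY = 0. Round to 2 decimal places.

dQ/dY = 2.363 − 0.021Y.
The good is inferior where dQ/dY < 0. Setting dQ/dY = 0 gives Y = 2.363 / 0.021 = 112.52.

112.52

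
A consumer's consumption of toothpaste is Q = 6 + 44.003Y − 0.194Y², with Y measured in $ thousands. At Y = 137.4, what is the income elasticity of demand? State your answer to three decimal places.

At Y = 137.4: Q = 2389.5328.
dQ/dY = 44.003 − 0.388Y = -9.30820.
η = (dQ/dY)·(Y/Q) = -9.30820 × (137.4/2389.5328) = -0.535.

-0.535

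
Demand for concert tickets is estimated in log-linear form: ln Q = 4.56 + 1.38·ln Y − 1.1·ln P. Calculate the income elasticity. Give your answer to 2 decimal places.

1.38

In a log-linear demand, the coefficient on ln Y is the income elasticity.
So η = 1.38.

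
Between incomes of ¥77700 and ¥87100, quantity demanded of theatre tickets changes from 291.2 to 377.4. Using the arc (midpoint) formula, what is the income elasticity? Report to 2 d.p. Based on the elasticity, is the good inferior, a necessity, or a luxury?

ΔQ = 377.4 − 291.2 = 86.2; midpoint Q̄ = (291.2 + 377.4)/2 = 334.3.
ΔI = 87100 − 77700 = 9400; midpoint Ī = (77700 + 87100)/2 = 82400.
η = (ΔQ/Q̄) ÷ (ΔI/Ī) = (86.2/334.3) ÷ (9400/82400) = 2.26.
η > 1 ⇒ luxury.

2.26 (luxury)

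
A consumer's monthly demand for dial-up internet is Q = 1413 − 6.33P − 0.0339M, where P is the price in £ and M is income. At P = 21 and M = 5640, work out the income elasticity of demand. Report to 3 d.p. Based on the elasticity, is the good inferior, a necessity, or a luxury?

-0.176 (inferior good)

At P = 21, M = 5640: Q = 1088.874.
Holding P constant, ∂Q/∂M = −0.0339.
η_M = (∂Q/∂M)·(M/Q) = -0.0339 × (5640/1088.874) = -0.176.
Since η < 0, this is an inferior good.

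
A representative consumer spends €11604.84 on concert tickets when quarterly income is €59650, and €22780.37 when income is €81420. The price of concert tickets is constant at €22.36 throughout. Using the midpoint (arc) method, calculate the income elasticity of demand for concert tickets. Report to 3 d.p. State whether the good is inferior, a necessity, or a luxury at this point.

2.106 (luxury)

With a constant price, Q₁ = 11604.84/22.36 = 519.000 and Q₂ = 22780.37/22.36 = 1018.800 (equivalently, work directly with expenditure since P cancels).
Midpoint %ΔQ = (22780.37 − 11604.84)/17192.61 = 0.65002; midpoint %ΔI = (81420 − 59650)/70535 = 0.30864.
η = 0.65002 / 0.30864 = 2.106.
η > 1 ⇒ luxury.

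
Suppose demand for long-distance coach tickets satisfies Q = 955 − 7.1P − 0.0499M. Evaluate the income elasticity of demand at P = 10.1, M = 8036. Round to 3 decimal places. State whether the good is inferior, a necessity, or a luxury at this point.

At P = 10.1, M = 8036: Q = 482.294.
Holding P constant, ∂Q/∂M = −0.0499.
η_M = (∂Q/∂M)·(M/Q) = -0.0499 × (8036/482.294) = -0.831.
Since η < 0, this is an inferior good.

-0.831 (inferior good)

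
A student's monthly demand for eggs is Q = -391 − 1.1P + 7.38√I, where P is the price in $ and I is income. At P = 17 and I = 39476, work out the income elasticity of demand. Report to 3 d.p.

0.694

At P = 17, I = 39476: Q = 1056.600.
Holding P constant, ∂Q/∂I = 7.38/(2√I) = 0.018572.
η_I = (∂Q/∂I)·(I/Q) = 0.018572 × (39476/1056.600) = 0.694.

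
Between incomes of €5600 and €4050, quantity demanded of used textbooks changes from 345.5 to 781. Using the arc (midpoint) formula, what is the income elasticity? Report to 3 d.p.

-2.407

ΔQ = 781 − 345.5 = 435.5; midpoint Q̄ = (345.5 + 781)/2 = 563.25.
ΔI = 4050 − 5600 = -1550; midpoint Ī = (5600 + 4050)/2 = 4825.
η = (ΔQ/Q̄) ÷ (ΔI/Ī) = (435.5/563.25) ÷ (-1550/4825) = -2.407.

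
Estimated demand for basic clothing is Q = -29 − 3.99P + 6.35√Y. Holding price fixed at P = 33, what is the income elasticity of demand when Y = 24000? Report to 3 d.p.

At P = 33, Y = 24000: Q = 823.068.
Holding P constant, ∂Q/∂Y = 6.35/(2√Y) = 0.0204945.
η_Y = (∂Q/∂Y)·(Y/Q) = 0.0204945 × (24000/823.068) = 0.598.

0.598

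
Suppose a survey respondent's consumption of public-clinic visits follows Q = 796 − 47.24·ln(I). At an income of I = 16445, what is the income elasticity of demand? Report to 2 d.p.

-0.14

At I = 16445: Q = 337.405.
dQ/dI = -47.24/I = -0.00287261 at this income.
η = (dQ/dI)·(I/Q) = -0.00287261 × (16445/337.405) = -0.14.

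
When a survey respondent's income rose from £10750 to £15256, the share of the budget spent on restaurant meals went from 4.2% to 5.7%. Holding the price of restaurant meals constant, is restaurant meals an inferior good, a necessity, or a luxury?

The budget share rises as income rises, so η > 1.

luxury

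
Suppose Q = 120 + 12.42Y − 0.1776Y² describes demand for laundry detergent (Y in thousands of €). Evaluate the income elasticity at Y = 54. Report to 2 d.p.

At Y = 54: Q = 272.7984.
dQ/dY = 12.42 − 0.3552Y = -6.76080.
η = (dQ/dY)·(Y/Q) = -6.76080 × (54/272.7984) = -1.34.

-1.34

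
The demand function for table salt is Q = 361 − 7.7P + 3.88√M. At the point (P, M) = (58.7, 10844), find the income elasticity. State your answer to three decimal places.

At P = 58.7, M = 10844: Q = 313.052.
Holding P constant, ∂Q/∂M = 3.88/(2√M) = 0.0186297.
η_M = (∂Q/∂M)·(M/Q) = 0.0186297 × (10844/313.052) = 0.645.

0.645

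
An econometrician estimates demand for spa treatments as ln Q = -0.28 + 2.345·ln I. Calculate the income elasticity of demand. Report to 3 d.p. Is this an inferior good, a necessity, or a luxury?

In a log-linear demand, the coefficient on ln I is the income elasticity.
So η = 2.345.
η > 1 ⇒ luxury.

2.345 (luxury)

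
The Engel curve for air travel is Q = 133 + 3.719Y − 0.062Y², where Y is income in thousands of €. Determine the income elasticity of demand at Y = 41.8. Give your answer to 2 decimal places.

At Y = 41.8: Q = 180.1253.
dQ/dY = 3.719 − 0.124Y = -1.46420.
η = (dQ/dY)·(Y/Q) = -1.46420 × (41.8/180.1253) = -0.34.

-0.34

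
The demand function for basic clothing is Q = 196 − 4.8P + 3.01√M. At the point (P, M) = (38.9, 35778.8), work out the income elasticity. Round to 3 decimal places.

At P = 38.9, M = 35778.8: Q = 578.630.
Holding P constant, ∂Q/∂M = 3.01/(2√M) = 0.00795653.
η_M = (∂Q/∂M)·(M/Q) = 0.00795653 × (35778.8/578.630) = 0.492.

0.492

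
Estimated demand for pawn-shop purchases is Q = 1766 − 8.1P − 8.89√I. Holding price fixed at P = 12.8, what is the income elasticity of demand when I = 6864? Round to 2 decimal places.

At P = 12.8, I = 6864: Q = 925.790.
Holding P constant, ∂Q/∂I = -8.89/(2√I) = -0.0536517.
η_I = (∂Q/∂I)·(I/Q) = -0.0536517 × (6864/925.790) = -0.40.

-0.40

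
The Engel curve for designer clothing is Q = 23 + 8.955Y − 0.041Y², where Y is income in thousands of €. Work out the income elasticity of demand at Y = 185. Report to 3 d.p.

At Y = 185: Q = 276.4500.
dQ/dY = 8.955 − 0.082Y = -6.21500.
η = (dQ/dY)·(Y/Q) = -6.21500 × (185/276.4500) = -4.159.

-4.159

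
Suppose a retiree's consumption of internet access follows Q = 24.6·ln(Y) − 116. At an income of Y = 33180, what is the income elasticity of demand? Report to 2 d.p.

At Y = 33180: Q = 140.079.
dQ/dY = 24.6/Y = 0.00074141 at this income.
η = (dQ/dY)·(Y/Q) = 0.00074141 × (33180/140.079) = 0.18.

0.18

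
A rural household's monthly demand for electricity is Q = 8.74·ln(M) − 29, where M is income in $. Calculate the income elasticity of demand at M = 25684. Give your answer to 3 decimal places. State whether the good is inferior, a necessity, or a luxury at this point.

At M = 25684: Q = 59.743.
dQ/dM = 8.74/M = 0.00034029 at this income.
η = (dQ/dM)·(M/Q) = 0.00034029 × (25684/59.743) = 0.146.
Since 0 < η < 1, the good is a necessity.

0.146 (necessity)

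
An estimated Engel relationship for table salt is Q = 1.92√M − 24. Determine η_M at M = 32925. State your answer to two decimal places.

At M = 32925: Q = 324.389.
dQ/dM = 1.92/(2√M) = 0.00529064 at this income.
η = (dQ/dM)·(M/Q) = 0.00529064 × (32925/324.389) = 0.54.

0.54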